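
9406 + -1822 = 7584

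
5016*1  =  5016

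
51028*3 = 153084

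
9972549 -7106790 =2865759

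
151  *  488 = 73688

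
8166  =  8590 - 424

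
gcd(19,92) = 1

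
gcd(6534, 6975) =9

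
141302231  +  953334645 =1094636876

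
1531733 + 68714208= 70245941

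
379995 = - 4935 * (  -  77)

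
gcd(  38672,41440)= 16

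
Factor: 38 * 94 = 3572 = 2^2*19^1 * 47^1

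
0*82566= 0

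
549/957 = 183/319 = 0.57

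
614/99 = 614/99  =  6.20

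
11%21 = 11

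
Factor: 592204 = 2^2*23^1*41^1*157^1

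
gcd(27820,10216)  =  4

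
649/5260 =649/5260 = 0.12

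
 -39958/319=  - 126+ 236/319  =  -125.26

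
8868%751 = 607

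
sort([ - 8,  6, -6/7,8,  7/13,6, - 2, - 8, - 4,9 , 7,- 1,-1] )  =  [ - 8,-8, -4, - 2,-1, - 1, - 6/7,7/13,6, 6,7,8, 9] 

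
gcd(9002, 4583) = 1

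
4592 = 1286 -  - 3306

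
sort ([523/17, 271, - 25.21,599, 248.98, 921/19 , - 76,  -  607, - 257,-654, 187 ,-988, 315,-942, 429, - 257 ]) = [-988, - 942,-654, -607, - 257, - 257,-76, - 25.21 , 523/17,  921/19, 187, 248.98, 271 , 315, 429,599 ]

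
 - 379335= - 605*627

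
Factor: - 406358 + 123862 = - 282496 = -2^7*2207^1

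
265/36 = 7 + 13/36 = 7.36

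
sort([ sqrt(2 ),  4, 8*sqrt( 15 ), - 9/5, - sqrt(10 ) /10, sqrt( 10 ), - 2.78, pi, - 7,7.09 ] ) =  [ - 7, - 2.78, - 9/5, - sqrt(10)/10, sqrt (2),  pi,sqrt( 10),4, 7.09,8*sqrt(15 )] 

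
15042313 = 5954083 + 9088230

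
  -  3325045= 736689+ - 4061734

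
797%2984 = 797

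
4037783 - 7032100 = - 2994317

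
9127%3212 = 2703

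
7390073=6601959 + 788114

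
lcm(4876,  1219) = 4876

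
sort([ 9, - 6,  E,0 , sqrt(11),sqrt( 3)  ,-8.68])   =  [-8.68, -6, 0,sqrt( 3 ),E , sqrt (11),  9 ]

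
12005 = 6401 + 5604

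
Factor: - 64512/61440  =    -  21/20 = -2^(-2) * 3^1 *5^(-1 )*7^1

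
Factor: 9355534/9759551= 2^1*73^1*139^1*461^1*9759551^( - 1)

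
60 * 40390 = 2423400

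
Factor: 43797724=2^2*10949431^1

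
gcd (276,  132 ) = 12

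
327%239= 88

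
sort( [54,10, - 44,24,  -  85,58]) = [ - 85,- 44,10,24,54,58] 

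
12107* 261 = 3159927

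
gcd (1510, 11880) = 10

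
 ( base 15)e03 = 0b110001010001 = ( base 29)3LL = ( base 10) 3153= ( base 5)100103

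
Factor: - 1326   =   - 2^1*3^1*13^1* 17^1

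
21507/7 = 3072+3/7 =3072.43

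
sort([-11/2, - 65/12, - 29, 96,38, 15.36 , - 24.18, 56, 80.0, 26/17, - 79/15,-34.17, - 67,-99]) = [  -  99, - 67,-34.17, - 29, - 24.18, - 11/2, - 65/12, -79/15, 26/17, 15.36 , 38,56,80.0, 96 ]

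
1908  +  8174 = 10082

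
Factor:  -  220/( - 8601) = 2^2*3^ ( - 1)*5^1 * 11^1*47^(-1)*61^ (-1)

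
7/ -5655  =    -  1  +  5648/5655 = - 0.00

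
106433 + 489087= 595520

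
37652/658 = 18826/329 =57.22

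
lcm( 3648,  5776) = 69312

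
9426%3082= 180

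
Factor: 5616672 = 2^5*3^1*41^1*  1427^1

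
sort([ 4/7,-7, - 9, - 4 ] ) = [  -  9, - 7, - 4, 4/7]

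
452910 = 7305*62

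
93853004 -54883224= 38969780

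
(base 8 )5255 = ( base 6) 20353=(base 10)2733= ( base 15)c23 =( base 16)AAD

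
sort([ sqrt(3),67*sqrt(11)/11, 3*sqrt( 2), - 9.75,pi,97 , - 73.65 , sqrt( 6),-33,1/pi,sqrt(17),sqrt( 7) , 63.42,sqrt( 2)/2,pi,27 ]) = [- 73.65, - 33, - 9.75 , 1/pi,  sqrt( 2) /2, sqrt(3),sqrt( 6), sqrt( 7),pi,  pi, sqrt(17), 3 * sqrt( 2),67*sqrt( 11)/11,  27, 63.42, 97]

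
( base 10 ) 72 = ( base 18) 40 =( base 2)1001000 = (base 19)3f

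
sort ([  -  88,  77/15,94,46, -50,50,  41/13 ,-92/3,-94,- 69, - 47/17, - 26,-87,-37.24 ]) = [ - 94, - 88, - 87, - 69, -50,-37.24, - 92/3,  -  26,-47/17,41/13 , 77/15,46,  50,94 ] 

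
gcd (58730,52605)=35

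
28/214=14/107=0.13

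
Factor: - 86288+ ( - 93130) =  -  179418 =- 2^1*3^1*  17^1* 1759^1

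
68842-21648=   47194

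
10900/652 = 2725/163 = 16.72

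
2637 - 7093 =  - 4456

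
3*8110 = 24330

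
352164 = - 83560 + 435724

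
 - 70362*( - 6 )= 422172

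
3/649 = 3/649 = 0.00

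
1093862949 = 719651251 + 374211698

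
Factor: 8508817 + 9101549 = 2^1 * 3^1*29^1*101209^1 = 17610366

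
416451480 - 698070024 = - 281618544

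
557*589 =328073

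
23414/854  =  27 + 178/427=27.42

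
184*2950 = 542800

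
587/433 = 1  +  154/433  =  1.36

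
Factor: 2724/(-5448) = - 1/2  =  - 2^( -1)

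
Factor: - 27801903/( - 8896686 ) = 2^(-1 )*53^(-1 )*101^( - 1)*277^( - 1)*9267301^1 = 9267301/2965562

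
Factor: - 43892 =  - 2^2  *  10973^1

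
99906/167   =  598+40/167 = 598.24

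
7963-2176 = 5787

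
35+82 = 117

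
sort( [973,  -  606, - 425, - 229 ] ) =[-606, - 425 , - 229, 973]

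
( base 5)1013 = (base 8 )205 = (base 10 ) 133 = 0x85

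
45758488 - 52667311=-6908823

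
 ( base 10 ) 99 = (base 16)63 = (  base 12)83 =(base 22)4b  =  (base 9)120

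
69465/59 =69465/59 = 1177.37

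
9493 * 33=313269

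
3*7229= 21687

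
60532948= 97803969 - 37271021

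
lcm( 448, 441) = 28224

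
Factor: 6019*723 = 4351737=3^1*13^1 * 241^1 *463^1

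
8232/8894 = 4116/4447 = 0.93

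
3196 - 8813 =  - 5617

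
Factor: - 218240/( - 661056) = 310/939 = 2^1*3^(- 1) * 5^1*31^1 * 313^ ( - 1)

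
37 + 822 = 859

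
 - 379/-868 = 379/868=   0.44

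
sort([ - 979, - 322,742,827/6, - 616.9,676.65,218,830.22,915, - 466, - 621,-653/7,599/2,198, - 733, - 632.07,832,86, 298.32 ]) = [-979, -733,-632.07, - 621, - 616.9, - 466,  -  322,-653/7,86, 827/6,198,218 , 298.32,599/2,676.65, 742,830.22,832,915]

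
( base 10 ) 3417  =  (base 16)D59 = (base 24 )5m9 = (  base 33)34I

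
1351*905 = 1222655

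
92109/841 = 92109/841 = 109.52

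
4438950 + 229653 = 4668603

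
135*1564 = 211140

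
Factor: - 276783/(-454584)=151/248 = 2^( - 3) * 31^( -1)*151^1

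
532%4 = 0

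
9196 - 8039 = 1157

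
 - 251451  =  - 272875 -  - 21424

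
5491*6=32946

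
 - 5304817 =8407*(-631 ) 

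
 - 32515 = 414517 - 447032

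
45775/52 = 45775/52 = 880.29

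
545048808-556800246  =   - 11751438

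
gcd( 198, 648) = 18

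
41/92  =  41/92 = 0.45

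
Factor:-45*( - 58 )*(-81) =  - 211410  =  - 2^1*3^6 * 5^1*29^1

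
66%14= 10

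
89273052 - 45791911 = 43481141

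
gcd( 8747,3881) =1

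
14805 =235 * 63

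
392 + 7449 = 7841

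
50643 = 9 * 5627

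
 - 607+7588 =6981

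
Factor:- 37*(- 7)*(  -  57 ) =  - 14763 = - 3^1*7^1* 19^1*37^1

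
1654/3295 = 1654/3295 = 0.50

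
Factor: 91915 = 5^1*31^1*593^1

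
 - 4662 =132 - 4794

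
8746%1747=11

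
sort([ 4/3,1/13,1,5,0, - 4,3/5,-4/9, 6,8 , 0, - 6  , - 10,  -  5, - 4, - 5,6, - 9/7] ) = [ - 10, - 6, - 5,-5, - 4, - 4, - 9/7,- 4/9,0,0,1/13,3/5 , 1, 4/3,5, 6,6,8]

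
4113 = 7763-3650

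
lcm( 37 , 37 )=37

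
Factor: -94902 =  - 2^1*3^1*15817^1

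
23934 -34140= - 10206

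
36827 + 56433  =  93260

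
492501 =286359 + 206142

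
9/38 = 9/38  =  0.24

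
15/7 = 2 + 1/7 = 2.14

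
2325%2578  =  2325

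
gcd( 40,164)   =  4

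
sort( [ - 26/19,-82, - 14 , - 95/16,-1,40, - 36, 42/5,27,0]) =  [ - 82, - 36, - 14, - 95/16, - 26/19, - 1,0, 42/5,27,40] 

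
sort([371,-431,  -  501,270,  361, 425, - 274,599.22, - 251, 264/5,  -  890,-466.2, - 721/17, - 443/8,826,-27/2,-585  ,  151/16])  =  [-890, - 585, - 501,-466.2, - 431,-274, - 251, - 443/8, - 721/17,-27/2,151/16,264/5,270,361,371, 425,599.22, 826 ] 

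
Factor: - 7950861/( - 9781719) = 3^1*883429^1*3260573^ (  -  1) = 2650287/3260573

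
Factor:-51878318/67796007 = - 2^1*3^ (  -  1 ) * 47^1 * 317^1*1741^1*22598669^( - 1 )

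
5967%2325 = 1317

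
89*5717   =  508813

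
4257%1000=257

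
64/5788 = 16/1447= 0.01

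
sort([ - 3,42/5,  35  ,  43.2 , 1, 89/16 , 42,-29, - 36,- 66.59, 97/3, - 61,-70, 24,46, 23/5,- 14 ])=[ - 70,-66.59, - 61 ,-36,-29, - 14, - 3,1,23/5, 89/16, 42/5 , 24,97/3,35, 42,43.2,46 ] 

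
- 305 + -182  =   - 487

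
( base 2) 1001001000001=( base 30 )55n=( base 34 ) 41f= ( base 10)4673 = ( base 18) e7b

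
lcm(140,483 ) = 9660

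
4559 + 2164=6723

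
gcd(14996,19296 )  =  4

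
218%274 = 218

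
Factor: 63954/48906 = 17/13 = 13^(-1)*17^1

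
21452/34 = 10726/17 = 630.94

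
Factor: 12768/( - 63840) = - 1/5 = - 5^( - 1) 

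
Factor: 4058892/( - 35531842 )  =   - 2^1*3^2*31^1*67^(-1) * 3637^1*265163^ (  -  1) = -2029446/17765921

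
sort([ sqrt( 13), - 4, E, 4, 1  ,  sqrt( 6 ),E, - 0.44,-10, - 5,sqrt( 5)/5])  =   [ - 10, -5, - 4,  -  0.44,sqrt (5)/5,1,sqrt( 6),E, E, sqrt( 13),4 ] 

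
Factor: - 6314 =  - 2^1*7^1 *11^1*41^1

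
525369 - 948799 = -423430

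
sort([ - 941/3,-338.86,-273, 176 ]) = [ - 338.86,-941/3,  -  273,  176 ] 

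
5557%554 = 17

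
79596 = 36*2211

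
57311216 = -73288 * ( - 782) 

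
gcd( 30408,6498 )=6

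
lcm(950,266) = 6650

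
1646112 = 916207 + 729905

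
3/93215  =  3/93215 = 0.00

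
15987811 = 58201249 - 42213438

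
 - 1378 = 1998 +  - 3376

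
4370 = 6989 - 2619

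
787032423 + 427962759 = 1214995182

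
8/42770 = 4/21385 = 0.00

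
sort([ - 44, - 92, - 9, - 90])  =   [ - 92, - 90, -44,-9]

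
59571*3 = 178713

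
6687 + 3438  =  10125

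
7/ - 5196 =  - 1 + 5189/5196  =  - 0.00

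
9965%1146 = 797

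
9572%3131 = 179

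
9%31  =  9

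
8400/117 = 71 + 31/39 = 71.79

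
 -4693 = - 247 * 19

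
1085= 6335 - 5250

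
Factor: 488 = 2^3*61^1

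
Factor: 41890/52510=71^1*89^( - 1 ) = 71/89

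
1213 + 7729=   8942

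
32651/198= 164 + 179/198=164.90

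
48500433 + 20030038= 68530471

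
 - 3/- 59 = 3/59 = 0.05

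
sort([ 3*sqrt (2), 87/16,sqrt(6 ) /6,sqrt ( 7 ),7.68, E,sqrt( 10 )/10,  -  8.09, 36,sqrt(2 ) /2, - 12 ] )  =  [ - 12,  -  8.09,sqrt ( 10) /10, sqrt(6)/6,sqrt(2 ) /2,  sqrt( 7), E,3*sqrt( 2), 87/16,  7.68 , 36]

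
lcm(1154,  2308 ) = 2308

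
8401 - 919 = 7482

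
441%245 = 196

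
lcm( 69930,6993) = 69930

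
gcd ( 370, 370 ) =370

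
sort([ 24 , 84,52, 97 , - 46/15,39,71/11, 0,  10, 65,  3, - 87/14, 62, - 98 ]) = [ - 98,  -  87/14,-46/15,0 , 3, 71/11,10, 24,39, 52,62,  65, 84, 97] 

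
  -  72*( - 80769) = 5815368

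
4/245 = 4/245 = 0.02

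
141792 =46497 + 95295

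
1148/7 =164 = 164.00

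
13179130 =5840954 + 7338176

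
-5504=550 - 6054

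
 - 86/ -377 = 86/377 = 0.23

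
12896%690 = 476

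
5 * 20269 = 101345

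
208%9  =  1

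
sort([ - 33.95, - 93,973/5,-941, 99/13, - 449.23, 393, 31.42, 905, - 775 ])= [ - 941, - 775, - 449.23, - 93, - 33.95, 99/13, 31.42, 973/5, 393, 905]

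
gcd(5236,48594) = 14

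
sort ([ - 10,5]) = [ - 10, 5] 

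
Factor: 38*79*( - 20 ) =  - 2^3*5^1*19^1 * 79^1 = - 60040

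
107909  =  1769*61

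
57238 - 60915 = - 3677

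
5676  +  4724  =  10400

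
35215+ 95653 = 130868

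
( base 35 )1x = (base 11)62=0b1000100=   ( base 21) 35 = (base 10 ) 68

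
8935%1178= 689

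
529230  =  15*35282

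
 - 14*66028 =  - 924392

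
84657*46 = 3894222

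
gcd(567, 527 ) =1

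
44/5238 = 22/2619=   0.01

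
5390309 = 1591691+3798618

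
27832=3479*8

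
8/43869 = 8/43869 = 0.00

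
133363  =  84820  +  48543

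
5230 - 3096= 2134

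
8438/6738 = 1 + 850/3369 = 1.25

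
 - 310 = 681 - 991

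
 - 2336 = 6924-9260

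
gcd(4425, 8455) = 5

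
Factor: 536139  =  3^4*6619^1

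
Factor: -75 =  - 3^1*5^2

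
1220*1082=1320040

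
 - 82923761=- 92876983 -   -  9953222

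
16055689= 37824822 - 21769133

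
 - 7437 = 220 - 7657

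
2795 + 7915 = 10710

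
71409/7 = 71409/7 = 10201.29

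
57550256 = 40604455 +16945801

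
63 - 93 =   -  30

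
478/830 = 239/415 = 0.58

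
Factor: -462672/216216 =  - 2^1*3^2*11^ (-1)*13^( - 1 )*17^1 = - 306/143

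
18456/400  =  2307/50 = 46.14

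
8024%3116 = 1792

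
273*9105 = 2485665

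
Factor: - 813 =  - 3^1*271^1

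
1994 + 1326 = 3320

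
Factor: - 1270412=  - 2^2*11^1*13^1*2221^1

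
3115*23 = 71645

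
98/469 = 14/67 = 0.21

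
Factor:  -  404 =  - 2^2*101^1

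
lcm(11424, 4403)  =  422688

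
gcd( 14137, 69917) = 1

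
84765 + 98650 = 183415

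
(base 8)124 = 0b1010100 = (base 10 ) 84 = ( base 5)314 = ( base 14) 60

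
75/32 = 2 + 11/32  =  2.34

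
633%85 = 38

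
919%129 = 16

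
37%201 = 37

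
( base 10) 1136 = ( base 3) 1120002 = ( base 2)10001110000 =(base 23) 239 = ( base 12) 7a8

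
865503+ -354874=510629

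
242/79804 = 121/39902= 0.00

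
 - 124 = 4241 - 4365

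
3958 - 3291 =667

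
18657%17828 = 829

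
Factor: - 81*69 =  - 5589=   - 3^5*23^1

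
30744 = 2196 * 14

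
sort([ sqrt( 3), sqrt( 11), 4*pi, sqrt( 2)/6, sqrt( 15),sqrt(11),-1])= [ - 1 , sqrt(2 )/6,sqrt( 3),sqrt (11 ),  sqrt( 11 ),sqrt(15) , 4 *pi]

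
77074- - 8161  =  85235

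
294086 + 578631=872717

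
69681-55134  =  14547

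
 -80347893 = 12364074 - 92711967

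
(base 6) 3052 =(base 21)1B8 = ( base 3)221012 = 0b1010101000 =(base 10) 680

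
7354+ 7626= 14980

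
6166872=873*7064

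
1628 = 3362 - 1734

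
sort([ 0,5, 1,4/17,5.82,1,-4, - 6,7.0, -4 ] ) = [ - 6, - 4, - 4, 0 , 4/17, 1, 1, 5,5.82, 7.0] 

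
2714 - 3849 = - 1135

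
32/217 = 32/217  =  0.15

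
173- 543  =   -370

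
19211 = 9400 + 9811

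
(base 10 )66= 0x42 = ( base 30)26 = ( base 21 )33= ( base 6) 150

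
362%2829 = 362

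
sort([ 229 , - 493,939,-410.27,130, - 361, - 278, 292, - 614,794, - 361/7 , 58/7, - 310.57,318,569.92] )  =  [- 614,-493, - 410.27, - 361 ,-310.57, -278 , - 361/7, 58/7,130 , 229,  292,  318,569.92,794,939 ]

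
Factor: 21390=2^1*3^1*5^1*23^1*31^1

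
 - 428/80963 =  - 428/80963 =-0.01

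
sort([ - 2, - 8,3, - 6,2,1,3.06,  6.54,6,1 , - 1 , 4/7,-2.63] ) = [ - 8, - 6,  -  2.63, - 2,- 1,4/7,1, 1,2,3, 3.06, 6,  6.54 ] 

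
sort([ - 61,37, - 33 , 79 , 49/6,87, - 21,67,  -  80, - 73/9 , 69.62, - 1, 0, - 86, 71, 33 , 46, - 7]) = [ - 86, - 80, - 61, - 33 , - 21, - 73/9 , - 7, - 1,  0,  49/6, 33,37,46, 67, 69.62,71,79, 87 ]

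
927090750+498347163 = 1425437913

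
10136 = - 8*( - 1267)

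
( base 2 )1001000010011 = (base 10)4627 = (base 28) 5p7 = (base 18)E51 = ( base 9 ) 6311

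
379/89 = 4+23/89 = 4.26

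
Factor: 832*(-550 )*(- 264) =2^10*3^1*5^2*11^2*13^1 = 120806400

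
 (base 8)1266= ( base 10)694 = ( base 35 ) jt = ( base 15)314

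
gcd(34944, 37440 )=2496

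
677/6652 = 677/6652 = 0.10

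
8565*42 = 359730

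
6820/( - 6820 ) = - 1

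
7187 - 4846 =2341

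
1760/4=440 = 440.00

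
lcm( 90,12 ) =180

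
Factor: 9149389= 1459^1*6271^1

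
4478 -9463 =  - 4985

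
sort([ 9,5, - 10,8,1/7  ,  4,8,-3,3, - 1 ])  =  [ - 10 ,-3, -1,1/7,3,4,5,8,8, 9 ]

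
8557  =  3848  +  4709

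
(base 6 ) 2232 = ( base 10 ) 524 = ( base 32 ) gc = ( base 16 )20c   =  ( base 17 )1de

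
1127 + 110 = 1237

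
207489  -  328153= - 120664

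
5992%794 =434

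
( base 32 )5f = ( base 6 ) 451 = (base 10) 175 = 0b10101111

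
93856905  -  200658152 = - 106801247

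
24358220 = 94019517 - 69661297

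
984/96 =10 + 1/4 =10.25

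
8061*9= 72549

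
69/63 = 23/21 = 1.10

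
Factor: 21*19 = 3^1*7^1 * 19^1 = 399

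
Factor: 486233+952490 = 1438723 = 11^1*13^1*10061^1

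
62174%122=76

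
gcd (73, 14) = 1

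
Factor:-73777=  - 11^1*19^1*353^1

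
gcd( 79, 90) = 1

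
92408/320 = 11551/40 = 288.77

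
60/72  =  5/6 =0.83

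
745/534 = 745/534 =1.40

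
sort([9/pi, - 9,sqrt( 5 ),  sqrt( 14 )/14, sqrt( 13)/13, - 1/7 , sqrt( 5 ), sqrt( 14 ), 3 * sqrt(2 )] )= [- 9, - 1/7,  sqrt (14)/14, sqrt(13) /13, sqrt( 5),  sqrt(5 ), 9/pi, sqrt (14), 3*sqrt( 2 )]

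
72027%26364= 19299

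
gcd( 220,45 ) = 5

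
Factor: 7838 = 2^1*3919^1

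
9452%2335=112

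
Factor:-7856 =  -2^4*  491^1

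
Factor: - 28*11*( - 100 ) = 2^4*5^2*7^1*11^1 = 30800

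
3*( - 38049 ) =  - 114147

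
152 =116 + 36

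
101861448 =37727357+64134091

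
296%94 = 14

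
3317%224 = 181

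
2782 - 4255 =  - 1473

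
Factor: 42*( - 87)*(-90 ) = 328860 = 2^2*3^4*5^1*7^1 * 29^1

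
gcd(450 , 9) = 9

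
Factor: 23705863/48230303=1247677/2538437 = 11^(- 1 ) * 37^1*33721^1 * 230767^( - 1) 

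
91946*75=6895950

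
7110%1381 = 205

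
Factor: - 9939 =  - 3^1*3313^1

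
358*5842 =2091436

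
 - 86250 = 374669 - 460919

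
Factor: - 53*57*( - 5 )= 3^1 * 5^1* 19^1*53^1 = 15105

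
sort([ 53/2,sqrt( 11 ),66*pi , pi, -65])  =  [ - 65,pi, sqrt( 11) , 53/2,66*pi] 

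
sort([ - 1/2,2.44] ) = [ - 1/2,2.44 ] 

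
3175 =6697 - 3522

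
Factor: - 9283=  - 9283^1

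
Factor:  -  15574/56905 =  - 26/95 = - 2^1*5^(-1)*13^1*19^( - 1) 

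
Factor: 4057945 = 5^1 * 53^1*15313^1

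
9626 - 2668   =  6958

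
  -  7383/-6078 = 1+ 435/2026  =  1.21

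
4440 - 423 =4017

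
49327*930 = 45874110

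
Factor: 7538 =2^1*3769^1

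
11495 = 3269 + 8226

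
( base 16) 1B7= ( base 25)HE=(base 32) DN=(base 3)121021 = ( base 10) 439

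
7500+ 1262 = 8762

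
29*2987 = 86623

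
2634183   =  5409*487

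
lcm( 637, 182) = 1274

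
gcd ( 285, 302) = 1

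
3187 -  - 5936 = 9123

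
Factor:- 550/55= - 10 =-2^1*5^1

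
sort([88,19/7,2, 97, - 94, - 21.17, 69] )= [ - 94 , - 21.17,2, 19/7, 69, 88,97 ]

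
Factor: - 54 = -2^1*3^3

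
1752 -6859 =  - 5107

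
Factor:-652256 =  - 2^5*11^1*17^1*109^1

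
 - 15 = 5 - 20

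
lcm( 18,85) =1530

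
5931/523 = 5931/523= 11.34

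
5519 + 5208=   10727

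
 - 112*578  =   - 64736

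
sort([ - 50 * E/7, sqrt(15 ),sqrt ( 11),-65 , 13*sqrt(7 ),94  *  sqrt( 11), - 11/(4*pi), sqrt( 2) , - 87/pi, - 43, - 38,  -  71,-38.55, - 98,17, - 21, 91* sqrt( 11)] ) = [ - 98, - 71 , - 65, - 43, - 38.55, - 38 , - 87/pi, - 21, - 50 * E/7,-11/(4 * pi ), sqrt( 2) , sqrt(11), sqrt( 15),17,13 * sqrt( 7),  91 *sqrt(11),  94 * sqrt( 11 )]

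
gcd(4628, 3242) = 2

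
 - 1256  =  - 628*2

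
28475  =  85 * 335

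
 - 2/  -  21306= 1/10653 =0.00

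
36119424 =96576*374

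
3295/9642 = 3295/9642 = 0.34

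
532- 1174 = - 642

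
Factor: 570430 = 2^1* 5^1*7^1*29^1 * 281^1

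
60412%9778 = 1744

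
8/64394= 4/32197  =  0.00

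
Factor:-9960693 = -3^1*19^1 * 174749^1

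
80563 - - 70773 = 151336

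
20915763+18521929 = 39437692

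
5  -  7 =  - 2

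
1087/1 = 1087 =1087.00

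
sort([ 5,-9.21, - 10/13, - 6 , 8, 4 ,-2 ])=[ -9.21 , - 6, - 2,  -  10/13, 4 , 5, 8]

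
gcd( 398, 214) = 2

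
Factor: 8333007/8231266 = 2^( - 1)*3^1*2777669^1 * 4115633^( - 1)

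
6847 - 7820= - 973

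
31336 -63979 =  - 32643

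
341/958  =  341/958 = 0.36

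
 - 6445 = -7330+885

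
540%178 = 6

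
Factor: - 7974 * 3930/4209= - 10445940/1403=- 2^2*3^2*5^1*23^( - 1 ) * 61^( - 1) * 131^1*443^1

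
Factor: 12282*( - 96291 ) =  - 1182646062 =- 2^1 *3^3*13^1*23^1*89^1*823^1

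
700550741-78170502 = 622380239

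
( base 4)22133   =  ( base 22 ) 18B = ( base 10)671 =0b1010011111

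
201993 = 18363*11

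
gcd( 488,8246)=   2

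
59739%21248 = 17243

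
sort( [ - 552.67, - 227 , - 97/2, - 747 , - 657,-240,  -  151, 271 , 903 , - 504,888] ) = [  -  747 , - 657,  -  552.67, - 504, - 240, - 227, - 151, - 97/2 , 271,888, 903] 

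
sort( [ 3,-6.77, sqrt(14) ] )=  [-6.77, 3, sqrt(14)]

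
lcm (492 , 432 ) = 17712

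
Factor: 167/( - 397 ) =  - 167^1*397^ (-1) 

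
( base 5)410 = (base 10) 105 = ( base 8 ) 151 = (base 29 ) 3i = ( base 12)89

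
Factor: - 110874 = - 2^1*3^1 * 17^1*1087^1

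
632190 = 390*1621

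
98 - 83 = 15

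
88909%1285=244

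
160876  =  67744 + 93132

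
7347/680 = 7347/680 = 10.80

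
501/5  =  100 + 1/5 = 100.20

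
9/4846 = 9/4846 = 0.00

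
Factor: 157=157^1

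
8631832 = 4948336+3683496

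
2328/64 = 291/8 = 36.38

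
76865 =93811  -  16946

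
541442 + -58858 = 482584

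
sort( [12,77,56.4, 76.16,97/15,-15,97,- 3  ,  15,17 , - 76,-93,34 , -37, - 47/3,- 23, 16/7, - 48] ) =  [ - 93, - 76, - 48,-37,-23, - 47/3, - 15, - 3 , 16/7,  97/15, 12,15,  17,  34,  56.4, 76.16,77,97 ]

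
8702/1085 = 8 + 22/1085 = 8.02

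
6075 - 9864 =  - 3789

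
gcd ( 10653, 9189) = 3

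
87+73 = 160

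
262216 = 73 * 3592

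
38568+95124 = 133692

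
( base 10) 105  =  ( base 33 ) 36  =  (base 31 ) 3C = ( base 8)151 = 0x69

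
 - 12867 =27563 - 40430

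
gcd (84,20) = 4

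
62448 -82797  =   - 20349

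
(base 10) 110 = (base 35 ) 35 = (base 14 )7C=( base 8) 156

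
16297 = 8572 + 7725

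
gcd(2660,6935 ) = 95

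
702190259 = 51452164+650738095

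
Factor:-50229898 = - 2^1*97^1  *258917^1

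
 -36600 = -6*6100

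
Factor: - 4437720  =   - 2^3 * 3^3 * 5^1*7^1*587^1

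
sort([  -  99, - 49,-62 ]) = [ - 99,-62, - 49] 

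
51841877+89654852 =141496729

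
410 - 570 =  - 160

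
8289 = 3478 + 4811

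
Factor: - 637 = - 7^2*13^1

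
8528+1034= 9562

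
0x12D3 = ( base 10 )4819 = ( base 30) 5AJ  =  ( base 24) 88j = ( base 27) 6GD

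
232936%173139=59797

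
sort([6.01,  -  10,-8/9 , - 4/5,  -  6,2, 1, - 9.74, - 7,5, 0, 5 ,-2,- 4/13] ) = [ - 10,-9.74, - 7, - 6 , - 2, - 8/9,-4/5,-4/13, 0, 1,2, 5,5,6.01 ] 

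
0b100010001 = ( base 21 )D0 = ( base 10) 273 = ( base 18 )f3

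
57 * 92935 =5297295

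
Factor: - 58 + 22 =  - 2^2*3^2 = -36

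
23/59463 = 23/59463 = 0.00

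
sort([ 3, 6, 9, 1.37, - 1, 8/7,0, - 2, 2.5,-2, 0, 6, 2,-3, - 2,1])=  [ - 3,-2, - 2, - 2,  -  1, 0 , 0, 1, 8/7,1.37, 2, 2.5,3, 6,6, 9 ] 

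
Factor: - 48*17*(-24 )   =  19584 = 2^7*3^2 * 17^1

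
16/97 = 16/97 = 0.16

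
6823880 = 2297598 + 4526282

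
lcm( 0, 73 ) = 0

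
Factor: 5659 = 5659^1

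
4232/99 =42  +  74/99 =42.75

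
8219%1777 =1111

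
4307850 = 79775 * 54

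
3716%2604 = 1112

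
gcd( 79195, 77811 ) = 1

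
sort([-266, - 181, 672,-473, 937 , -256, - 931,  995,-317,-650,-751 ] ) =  [ - 931, - 751,-650,-473, - 317, - 266, - 256,-181,672, 937, 995]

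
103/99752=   103/99752 =0.00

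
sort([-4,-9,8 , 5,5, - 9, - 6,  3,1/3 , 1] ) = [- 9,  -  9, - 6, - 4, 1/3,1, 3,5,5, 8 ] 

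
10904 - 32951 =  - 22047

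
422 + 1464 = 1886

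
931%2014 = 931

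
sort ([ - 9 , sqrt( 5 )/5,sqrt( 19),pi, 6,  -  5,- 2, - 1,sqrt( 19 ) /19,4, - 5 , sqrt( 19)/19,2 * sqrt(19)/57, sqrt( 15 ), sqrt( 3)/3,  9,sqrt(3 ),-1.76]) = [ - 9 , - 5,-5, - 2,-1.76 , - 1 , 2*sqrt(19 )/57, sqrt( 19)/19, sqrt ( 19)/19 , sqrt( 5)/5,  sqrt( 3 )/3,sqrt( 3),pi,sqrt( 15 ),4, sqrt( 19 ) , 6, 9]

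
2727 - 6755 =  - 4028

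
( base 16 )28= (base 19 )22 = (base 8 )50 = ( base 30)1A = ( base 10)40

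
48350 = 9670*5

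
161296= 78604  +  82692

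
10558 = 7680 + 2878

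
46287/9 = 5143 = 5143.00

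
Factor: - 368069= -13^1*23^1*  1231^1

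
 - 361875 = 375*( - 965)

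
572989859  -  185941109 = 387048750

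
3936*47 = 184992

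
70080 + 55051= 125131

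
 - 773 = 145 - 918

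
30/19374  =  5/3229 = 0.00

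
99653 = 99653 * 1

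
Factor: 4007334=2^1*3^1 * 61^1*10949^1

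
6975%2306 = 57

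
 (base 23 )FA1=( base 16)1FE6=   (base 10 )8166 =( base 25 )d1g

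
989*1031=1019659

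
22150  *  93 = 2059950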